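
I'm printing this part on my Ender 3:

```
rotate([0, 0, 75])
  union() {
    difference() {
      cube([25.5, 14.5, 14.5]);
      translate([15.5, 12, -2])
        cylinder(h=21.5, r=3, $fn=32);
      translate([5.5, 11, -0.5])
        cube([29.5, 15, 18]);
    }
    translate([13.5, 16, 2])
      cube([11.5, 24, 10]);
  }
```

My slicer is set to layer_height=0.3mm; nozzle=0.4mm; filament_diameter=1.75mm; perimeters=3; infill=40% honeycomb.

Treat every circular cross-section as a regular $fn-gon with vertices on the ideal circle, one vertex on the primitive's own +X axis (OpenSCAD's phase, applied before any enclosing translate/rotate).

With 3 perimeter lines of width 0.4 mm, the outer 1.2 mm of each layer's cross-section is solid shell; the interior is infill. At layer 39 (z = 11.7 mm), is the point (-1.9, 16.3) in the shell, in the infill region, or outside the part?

infill

At z = 11.7 mm: the cube (footprint 25.5×14.5) is included at this height; the r=3 cylinder at (15.5, 12) contributes a regular 32-gon of circumradius 3; the cube at (5.5, 11) (footprint 29.5×15) is included at this height; Subtracting the remaining from the first: starting from the 25.5×14.5 cube, the r=3 cylinder at (15.5, 12) partially overlaps it — only the 27.00 mm² overlap (of its 28.09 mm²) is removed, clipping the outline; the 29.5×15 cube at (5.5, 11) partially overlaps it — only the 51.18 mm² overlap (of its 442.50 mm²) is removed, clipping the outline — 1 connected region; the cube at (13.5, 16) (footprint 11.5×24) is included at this height; Merging all regions: the 2 present regions are separate (no shared area or edge), so areas and boundary lengths simply add and each stays a separate island — 2 connected regions; (whole slice rotated 75° about Z — lengths, areas and connectivity unchanged). Overall, the cross-section has 2 separate islands. Undo the 75° rotation: the query point maps to (15.253, 6.054) in the un-rotated model frame. The nearest boundary edge runs (14.91, 9.06)→(15.50, 9.00); distance from the point to it = 2.96 mm. (Shell/infill is judged within the island containing the point — the largest one.) The point is inside the cross-section and 2.96 mm from the nearest boundary — more than the 1.2 mm shell width (3 × 0.4), so it's in the infill interior.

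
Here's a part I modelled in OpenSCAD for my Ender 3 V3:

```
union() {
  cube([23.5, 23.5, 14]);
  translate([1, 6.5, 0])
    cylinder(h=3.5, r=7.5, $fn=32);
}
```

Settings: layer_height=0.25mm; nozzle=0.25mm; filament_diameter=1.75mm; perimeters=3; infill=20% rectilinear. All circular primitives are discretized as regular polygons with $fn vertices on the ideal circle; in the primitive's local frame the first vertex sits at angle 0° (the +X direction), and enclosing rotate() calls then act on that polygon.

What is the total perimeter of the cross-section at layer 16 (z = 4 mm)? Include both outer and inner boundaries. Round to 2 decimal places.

94.00 mm

At z = 4 mm: the cube (footprint 23.5×23.5) is included at this height (perimeter 94.00 mm); the cylinder at (1, 6.5) is not intersected at this z (z outside [0, 3.5]); Taking the union: only the 23.5×23.5 cube is present, so the union is just that shape — boundary = 94.00 mm. Overall, the cross-section is a single solid region. Total boundary length (outer) = 94.00 mm.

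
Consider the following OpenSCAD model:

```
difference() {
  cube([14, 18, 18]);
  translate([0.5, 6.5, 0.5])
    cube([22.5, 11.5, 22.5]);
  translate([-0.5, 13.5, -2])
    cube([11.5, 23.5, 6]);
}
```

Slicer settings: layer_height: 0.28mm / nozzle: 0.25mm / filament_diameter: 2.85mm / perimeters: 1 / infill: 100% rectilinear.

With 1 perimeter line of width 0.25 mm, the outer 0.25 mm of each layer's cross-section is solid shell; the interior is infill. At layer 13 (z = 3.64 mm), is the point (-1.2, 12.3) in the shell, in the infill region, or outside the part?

At z = 3.64 mm: the cube is present — its section is the full 14×18 rectangle; the cube at (0.5, 6.5) is present — its section is the full 22.5×11.5 rectangle; the cube at (-0.5, 13.5) (footprint 11.5×23.5) is included at this height; Taking the first minus the rest: starting from the 14×18 cube, the 22.5×11.5 cube at (0.5, 6.5) partially overlaps it — only the 155.25 mm² overlap (of its 258.75 mm²) is removed, clipping the outline; the 11.5×23.5 cube at (-0.5, 13.5) partially overlaps it — only the 2.25 mm² overlap (of its 270.25 mm²) is removed, clipping the outline — 1 connected region. Overall, the cross-section is a single solid region. The nearest boundary edge runs (0.00, 0.00)→(0.00, 13.50); distance from the point to it = 1.20 mm. The point is not inside any of the regions above, so it lies outside the cross-section (1.20 mm from the nearest boundary).

outside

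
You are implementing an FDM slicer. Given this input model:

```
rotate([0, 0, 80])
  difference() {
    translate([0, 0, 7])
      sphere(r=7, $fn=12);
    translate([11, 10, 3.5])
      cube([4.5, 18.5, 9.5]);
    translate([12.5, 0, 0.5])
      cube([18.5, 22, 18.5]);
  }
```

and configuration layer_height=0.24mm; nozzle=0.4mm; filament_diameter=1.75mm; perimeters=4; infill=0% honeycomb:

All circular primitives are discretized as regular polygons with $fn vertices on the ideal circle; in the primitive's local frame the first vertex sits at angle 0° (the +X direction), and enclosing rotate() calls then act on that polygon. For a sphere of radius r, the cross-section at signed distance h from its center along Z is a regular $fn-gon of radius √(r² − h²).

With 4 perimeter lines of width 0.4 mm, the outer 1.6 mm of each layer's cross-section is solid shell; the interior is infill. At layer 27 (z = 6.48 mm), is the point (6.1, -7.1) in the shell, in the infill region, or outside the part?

At z = 6.48 mm: the r=7 sphere slices to a regular 12-gon of circumradius 6.981 (√(r²−h²) with h=0.52 from center); the 4.5×18.5 cube at (11, 10) contributes its full rectangle; the cube at (12.5, 0) (footprint 18.5×22) is included at this height; After the difference (first − rest): starting from the r=7 sphere, the 4.5×18.5 cube at (11, 10) misses the remaining region (no effect); the 18.5×22 cube at (12.5, 0) misses the remaining region (no effect) — 1 connected region; (rotated 80° about Z; rotation is an isometry so areas/perimeters/island counts are preserved). Overall, the cross-section is a single solid region. Undo the 80° rotation: the query point maps to (-5.933, -7.240) in the un-rotated model frame. The nearest boundary edge runs (-3.49, -6.05)→(-6.05, -3.49); distance from the point to it = 2.57 mm. The point is not inside any of the regions above, so it lies outside the cross-section (2.57 mm from the nearest boundary).

outside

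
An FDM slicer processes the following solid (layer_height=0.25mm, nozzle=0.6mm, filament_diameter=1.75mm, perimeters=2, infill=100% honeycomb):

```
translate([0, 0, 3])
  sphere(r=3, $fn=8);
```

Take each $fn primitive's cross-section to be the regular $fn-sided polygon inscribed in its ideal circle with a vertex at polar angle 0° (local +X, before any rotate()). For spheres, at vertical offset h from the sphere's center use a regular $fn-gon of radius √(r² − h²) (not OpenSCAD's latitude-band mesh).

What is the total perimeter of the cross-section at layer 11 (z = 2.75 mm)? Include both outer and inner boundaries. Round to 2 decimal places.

At z = 2.75 mm: the r=3 sphere slices to a regular 8-gon of circumradius 2.990 (√(r²−h²) with h=0.25 from center) (perimeter = 2·8·2.990·sin(180°/8) = 18.30 mm). Overall, the cross-section is a single solid region. Total boundary length (outer) = 18.30 mm.

18.30 mm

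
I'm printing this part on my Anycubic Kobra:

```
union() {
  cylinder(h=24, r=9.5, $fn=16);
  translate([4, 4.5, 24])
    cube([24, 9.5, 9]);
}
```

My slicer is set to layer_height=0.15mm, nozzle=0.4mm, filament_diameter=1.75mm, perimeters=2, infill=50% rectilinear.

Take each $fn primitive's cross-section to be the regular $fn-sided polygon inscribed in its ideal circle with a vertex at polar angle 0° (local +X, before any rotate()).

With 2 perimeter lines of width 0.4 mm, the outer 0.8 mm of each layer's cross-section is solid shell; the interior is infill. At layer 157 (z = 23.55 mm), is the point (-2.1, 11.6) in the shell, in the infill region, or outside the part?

outside

At z = 23.55 mm: the r=9.5 cylinder contributes a regular 16-gon of circumradius 9.5; the cube at (4, 4.5) is absent (z outside [24, 33]); Merging all regions: only the r=9.5 cylinder is present, so the union is just that shape — 1 connected region. Overall, the cross-section is a single solid region. The nearest boundary edge runs (0.00, 9.50)→(-3.64, 8.78); distance from the point to it = 2.47 mm. The point is not inside any of the regions above, so it lies outside the cross-section (2.47 mm from the nearest boundary).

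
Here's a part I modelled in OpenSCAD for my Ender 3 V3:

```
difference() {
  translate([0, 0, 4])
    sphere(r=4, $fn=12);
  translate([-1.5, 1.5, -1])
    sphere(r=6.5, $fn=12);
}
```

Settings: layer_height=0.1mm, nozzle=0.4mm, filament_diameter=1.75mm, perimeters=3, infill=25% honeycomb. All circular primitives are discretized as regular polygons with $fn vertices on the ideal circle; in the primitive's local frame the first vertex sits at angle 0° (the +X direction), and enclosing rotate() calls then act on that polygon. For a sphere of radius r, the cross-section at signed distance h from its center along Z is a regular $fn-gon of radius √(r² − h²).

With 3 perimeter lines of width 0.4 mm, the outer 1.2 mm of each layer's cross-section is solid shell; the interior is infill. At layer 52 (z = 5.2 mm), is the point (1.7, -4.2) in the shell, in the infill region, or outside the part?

At z = 5.2 mm: the r=4 sphere slices to a regular 12-gon of circumradius 3.816 (√(r²−h²) with h=1.2 from center); the sphere at (-1.5, 1.5): section is a regular 12-gon, circumradius = √(r²−h²) = √(6.5²−6.2²) = 1.952; Taking the first minus the rest: starting from the r=4 sphere, the r=6.5 sphere at (-1.5, 1.5) partially overlaps it — only the 10.90 mm² overlap (of its 11.43 mm²) is removed, clipping the outline — 1 connected region. Overall, the cross-section is a single solid region. The nearest boundary edge runs (1.91, -3.30)→(-0.00, -3.82); distance from the point to it = 0.81 mm. The point is not inside any of the regions above, so it lies outside the cross-section (0.81 mm from the nearest boundary).

outside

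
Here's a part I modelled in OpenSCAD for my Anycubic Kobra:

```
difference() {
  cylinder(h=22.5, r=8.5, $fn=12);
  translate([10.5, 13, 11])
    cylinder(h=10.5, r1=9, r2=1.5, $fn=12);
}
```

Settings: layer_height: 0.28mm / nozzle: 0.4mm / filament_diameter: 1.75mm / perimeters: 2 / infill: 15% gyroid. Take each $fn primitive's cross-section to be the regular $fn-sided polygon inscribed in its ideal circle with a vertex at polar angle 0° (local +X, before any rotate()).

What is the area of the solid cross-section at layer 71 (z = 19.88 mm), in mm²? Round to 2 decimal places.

216.75 mm²

At z = 19.88 mm: the r=8.5 cylinder gives a regular 12-gon of circumradius 8.5 (constant along its height) (area = (12/2)·8.500²·sin(360°/12) = 216.75 mm²); the cone at (10.5, 13): at t=0.846 of its height the radius interpolates to r₁+(r₂−r₁)t = 2.657, giving a regular 12-gon of that circumradius (area = (12/2)·2.657²·sin(360°/12) = 21.18 mm²); After the difference (first − rest): starting from the r=8.5 cylinder (216.75 mm²), the cone at (10.5, 13) misses the remaining region (no effect) — area = 216.75 mm². Overall, the cross-section is a single solid region. Net area = 216.75 mm².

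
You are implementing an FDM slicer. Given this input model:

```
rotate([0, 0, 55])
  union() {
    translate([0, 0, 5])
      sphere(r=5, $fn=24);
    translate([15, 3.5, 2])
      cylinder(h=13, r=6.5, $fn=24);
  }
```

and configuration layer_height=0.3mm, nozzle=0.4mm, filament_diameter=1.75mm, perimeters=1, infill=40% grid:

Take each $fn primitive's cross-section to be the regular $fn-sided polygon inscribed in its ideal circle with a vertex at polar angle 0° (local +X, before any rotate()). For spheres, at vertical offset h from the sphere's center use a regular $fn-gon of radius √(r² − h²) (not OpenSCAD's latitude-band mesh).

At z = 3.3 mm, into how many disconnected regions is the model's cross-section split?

At z = 3.3 mm: the r=5 sphere slices to a regular 24-gon of circumradius 4.702 (√(r²−h²) with h=1.7 from center); the cylinder at (15, 3.5): section is a regular 24-gon, circumradius r=6.5; Merging all regions: the 2 present regions are separate (no shared area or edge), so areas and boundary lengths simply add and each stays a separate island — 2 connected regions; (whole slice rotated 55° about Z — lengths, areas and connectivity unchanged). The result has 2 disconnected regions.

2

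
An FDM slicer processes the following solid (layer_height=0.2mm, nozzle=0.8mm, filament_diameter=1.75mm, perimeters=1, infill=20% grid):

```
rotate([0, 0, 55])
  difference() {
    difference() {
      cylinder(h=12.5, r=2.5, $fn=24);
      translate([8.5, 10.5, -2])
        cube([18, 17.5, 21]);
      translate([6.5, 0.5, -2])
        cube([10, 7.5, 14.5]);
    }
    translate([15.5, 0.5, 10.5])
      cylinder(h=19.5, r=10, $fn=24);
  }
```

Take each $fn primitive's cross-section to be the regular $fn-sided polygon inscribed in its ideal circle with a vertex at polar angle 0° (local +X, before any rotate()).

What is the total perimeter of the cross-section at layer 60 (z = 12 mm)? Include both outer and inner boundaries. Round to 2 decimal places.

At z = 12 mm: the cylinder: section is a regular 24-gon, circumradius r=2.5 (perimeter = 2·24·2.500·sin(180°/24) = 15.66 mm); the cube at (8.5, 10.5) (footprint 18×17.5) is included at this height (perimeter 71.00 mm); the cube at (6.5, 0.5) (footprint 10×7.5) is included at this height (perimeter 35.00 mm); After the difference (first − rest): starting from the r=2.5 cylinder, the 18×17.5 cube at (8.5, 10.5) misses the remaining region (no effect); the 10×7.5 cube at (6.5, 0.5) misses the remaining region (no effect) — boundary = 15.66 mm; the cylinder at (15.5, 0.5): section is a regular 24-gon, circumradius r=10 (perimeter = 2·24·10.000·sin(180°/24) = 62.65 mm); After the difference (first − rest): starting from the result so far, the r=10 cylinder at (15.5, 0.5) misses the remaining region (no effect) — boundary = 15.66 mm; (whole slice rotated 55° about Z — lengths, areas and connectivity unchanged). Overall, the cross-section is a single solid region. Total boundary length (outer) = 15.66 mm.

15.66 mm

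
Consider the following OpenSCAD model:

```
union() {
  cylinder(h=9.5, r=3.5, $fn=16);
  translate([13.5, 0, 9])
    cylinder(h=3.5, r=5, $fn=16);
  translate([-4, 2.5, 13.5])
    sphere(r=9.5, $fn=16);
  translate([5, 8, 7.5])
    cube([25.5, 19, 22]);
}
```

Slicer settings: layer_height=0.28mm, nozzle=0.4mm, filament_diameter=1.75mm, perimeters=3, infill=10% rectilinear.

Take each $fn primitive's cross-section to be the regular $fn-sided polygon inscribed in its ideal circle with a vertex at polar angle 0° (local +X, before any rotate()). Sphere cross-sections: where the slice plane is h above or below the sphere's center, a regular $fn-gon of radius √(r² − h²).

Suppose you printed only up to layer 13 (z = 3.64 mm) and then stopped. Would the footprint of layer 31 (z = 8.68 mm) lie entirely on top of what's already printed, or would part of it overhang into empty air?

part overhangs

Compare the two slices. At z = 3.64: the r=3.5 cylinder contributes a regular 16-gon of circumradius 3.5 (area = (16/2)·3.500²·sin(360°/16) = 37.50 mm²); the cylinder at (13.5, 0) is absent (z outside [9, 12.5]); the sphere at (-4, 2.5) does not reach this height (|z−center|=9.860 > r=9.5); the cube at (5, 8) is absent (z outside [7.5, 29.5]); Combining (union): only the r=3.5 cylinder is present, so the union is just that shape — area = 37.50 mm². At z = 8.68: the r=3.5 cylinder gives a regular 16-gon of circumradius 3.5 (constant along its height) (area = (16/2)·3.500²·sin(360°/16) = 37.50 mm²); the cylinder at (13.5, 0) is not intersected at this z (z outside [9, 12.5]); the sphere at (-4, 2.5): section is a regular 16-gon, circumradius = √(r²−h²) = √(9.5²−4.82²) = 8.186 (area = (16/2)·8.186²·sin(360°/16) = 205.17 mm²); the cube at (5, 8) is present — its section is the full 25.5×19 rectangle (area 484.50 mm²); Merging all regions: the regions partially overlap — summed areas 727.18 mm² minus the doubly-counted overlap 37.31 mm² gives 689.87 mm² — area = 689.87 mm². Checking containment: at z = 8.68 the cross-section extends beyond the z = 3.64 cross-section by about 652.36 mm².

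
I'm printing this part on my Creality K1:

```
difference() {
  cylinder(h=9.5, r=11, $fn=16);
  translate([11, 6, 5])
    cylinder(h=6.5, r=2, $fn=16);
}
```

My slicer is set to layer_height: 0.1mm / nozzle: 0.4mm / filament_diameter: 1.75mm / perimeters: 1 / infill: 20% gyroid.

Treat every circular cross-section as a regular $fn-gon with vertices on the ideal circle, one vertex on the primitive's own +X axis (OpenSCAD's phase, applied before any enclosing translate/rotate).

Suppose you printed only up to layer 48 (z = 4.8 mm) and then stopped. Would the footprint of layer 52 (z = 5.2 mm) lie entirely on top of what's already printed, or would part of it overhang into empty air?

Compare the two slices. At z = 4.8: the r=11 cylinder contributes a regular 16-gon of circumradius 11 (area = (16/2)·11.000²·sin(360°/16) = 370.44 mm²); the cylinder at (11, 6) does not reach this height (z outside [5, 11.5]); Subtracting the remaining from the first: none of the subtracted shapes is present at this height, so the r=11 cylinder is unchanged — area = 370.44 mm². At z = 5.2: the r=11 cylinder contributes a regular 16-gon of circumradius 11 (area = (16/2)·11.000²·sin(360°/16) = 370.44 mm²); the r=2 cylinder at (11, 6) gives a regular 16-gon of circumradius 2 (constant along its height) (area = (16/2)·2.000²·sin(360°/16) = 12.25 mm²); Taking the first minus the rest: starting from the r=11 cylinder (370.44 mm²), the r=2 cylinder at (11, 6) partially overlaps it — only the 0.39 mm² overlap (of its 12.25 mm²) is removed, clipping the outline — area = 370.05 mm². Checking containment: the cross-section at z = 5.2 is a subset of the cross-section at z = 4.8.

entirely on top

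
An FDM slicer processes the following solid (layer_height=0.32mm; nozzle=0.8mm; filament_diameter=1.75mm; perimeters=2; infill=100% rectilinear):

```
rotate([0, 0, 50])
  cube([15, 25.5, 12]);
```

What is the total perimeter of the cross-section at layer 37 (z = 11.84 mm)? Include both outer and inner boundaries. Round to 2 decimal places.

At z = 11.84 mm: the cube is present — its section is the full 15×25.5 rectangle (perimeter 81.00 mm); (whole slice rotated 50° about Z — lengths, areas and connectivity unchanged). Overall, the cross-section is a single solid region. Total boundary length (outer) = 81.00 mm.

81.00 mm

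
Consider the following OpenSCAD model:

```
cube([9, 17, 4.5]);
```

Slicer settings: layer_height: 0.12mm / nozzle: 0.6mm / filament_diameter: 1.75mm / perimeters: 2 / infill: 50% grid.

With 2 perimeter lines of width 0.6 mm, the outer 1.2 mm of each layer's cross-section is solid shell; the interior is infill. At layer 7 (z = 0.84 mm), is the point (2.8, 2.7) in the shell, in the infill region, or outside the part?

At z = 0.84 mm: the cube (footprint 9×17) is included at this height. Overall, the cross-section is a single solid region. The nearest boundary edge runs (0.00, 0.00)→(9.00, 0.00); distance from the point to it = 2.70 mm. The point is inside the cross-section and 2.70 mm from the nearest boundary — more than the 1.2 mm shell width (2 × 0.6), so it's in the infill interior.

infill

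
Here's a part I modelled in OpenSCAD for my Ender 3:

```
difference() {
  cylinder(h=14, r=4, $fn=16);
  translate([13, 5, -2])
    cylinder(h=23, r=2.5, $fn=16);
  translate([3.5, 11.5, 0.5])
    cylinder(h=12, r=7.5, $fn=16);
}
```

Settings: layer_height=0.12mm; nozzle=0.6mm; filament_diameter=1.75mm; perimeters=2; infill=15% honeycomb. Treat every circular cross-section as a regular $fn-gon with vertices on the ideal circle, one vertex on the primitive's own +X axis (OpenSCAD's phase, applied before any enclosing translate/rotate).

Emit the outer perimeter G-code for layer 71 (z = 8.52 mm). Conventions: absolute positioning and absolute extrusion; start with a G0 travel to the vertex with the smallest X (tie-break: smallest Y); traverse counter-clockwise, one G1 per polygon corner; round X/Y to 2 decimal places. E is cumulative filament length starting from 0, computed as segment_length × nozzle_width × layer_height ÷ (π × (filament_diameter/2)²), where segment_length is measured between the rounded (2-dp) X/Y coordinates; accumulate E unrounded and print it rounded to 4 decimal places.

G0 X-4.00 Y0.00 Z8.52
G1 X-3.70 Y-1.53 E0.0467
G1 X-2.83 Y-2.83 E0.0935
G1 X-1.53 Y-3.70 E0.1403
G1 X0.00 Y-4.00 E0.1870
G1 X1.53 Y-3.70 E0.2337
G1 X2.83 Y-2.83 E0.2805
G1 X3.70 Y-1.53 E0.3273
G1 X4.00 Y0.00 E0.3740
G1 X3.70 Y1.53 E0.4207
G1 X2.83 Y2.83 E0.4675
G1 X1.53 Y3.70 E0.5143
G1 X0.00 Y4.00 E0.5610
G1 X-1.53 Y3.70 E0.6076
G1 X-2.83 Y2.83 E0.6545
G1 X-3.70 Y1.53 E0.7013
G1 X-4.00 Y0.00 E0.7480

At z = 8.52 mm: the r=4 cylinder gives a regular 16-gon of circumradius 4 (constant along its height); the r=2.5 cylinder at (13, 5) gives a regular 16-gon of circumradius 2.5 (constant along its height); the r=7.5 cylinder at (3.5, 11.5) contributes a regular 16-gon of circumradius 7.5; Taking the first minus the rest: starting from the r=4 cylinder, the r=2.5 cylinder at (13, 5) misses the remaining region (no effect); the r=7.5 cylinder at (3.5, 11.5) misses the remaining region (no effect) — 1 connected region. The outline is a single polygon with 16 vertices. Extrusion per mm of travel: 0.6 × 0.12 / (π × 0.875²) = 0.029934. Accumulating E over each segment gives final E = 0.7480.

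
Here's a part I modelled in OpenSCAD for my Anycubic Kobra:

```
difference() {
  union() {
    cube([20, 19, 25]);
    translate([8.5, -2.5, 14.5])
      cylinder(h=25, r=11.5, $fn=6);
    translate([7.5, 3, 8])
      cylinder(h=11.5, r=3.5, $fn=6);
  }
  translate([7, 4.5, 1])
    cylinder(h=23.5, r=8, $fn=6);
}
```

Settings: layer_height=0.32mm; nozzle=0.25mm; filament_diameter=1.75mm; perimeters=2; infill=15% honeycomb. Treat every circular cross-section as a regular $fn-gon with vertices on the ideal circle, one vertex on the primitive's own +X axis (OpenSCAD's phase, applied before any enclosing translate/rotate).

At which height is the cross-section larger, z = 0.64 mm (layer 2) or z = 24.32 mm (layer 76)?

layer 76 (z = 24.32 mm)

Layer 2 (z = 0.64): the cube is present — its section is the full 20×19 rectangle (area 380.00 mm²); the cylinder at (8.5, -2.5) does not reach this height (z outside [14.5, 39.5]); the cylinder at (7.5, 3) is not intersected at this z (z outside [8, 19.5]); Taking the union: only the 20×19 cube is present, so the union is just that shape — area = 380.00 mm²; the cylinder at (7, 4.5) is absent (z outside [1, 24.5]); After the difference (first − rest): none of the subtracted shapes is present at this height, so the result so far is unchanged — area = 380.00 mm². So its area = 380.00 mm². Layer 76 (z = 24.32): the 20×19 cube contributes its full rectangle (area 380.00 mm²); the r=11.5 cylinder at (8.5, -2.5) contributes a regular 6-gon of circumradius 11.5 (area = (6/2)·11.500²·sin(360°/6) = 343.60 mm²); the cylinder at (7.5, 3) is not intersected at this z (z outside [8, 19.5]); Merging all regions: the regions partially overlap — summed areas 723.60 mm² minus the doubly-counted overlap 115.81 mm² gives 607.79 mm² — area = 607.79 mm²; the r=8 cylinder at (7, 4.5) contributes a regular 6-gon of circumradius 8 (area = (6/2)·8.000²·sin(360°/6) = 166.28 mm²); After the difference (first − rest): starting from the result so far (607.79 mm²), the r=8 cylinder at (7, 4.5) partially overlaps it — only the 164.54 mm² overlap (of its 166.28 mm²) is removed, clipping the outline — area = 443.24 mm². So its area = 443.24 mm². Layer 76 is larger (443.24 vs 380.00 mm²).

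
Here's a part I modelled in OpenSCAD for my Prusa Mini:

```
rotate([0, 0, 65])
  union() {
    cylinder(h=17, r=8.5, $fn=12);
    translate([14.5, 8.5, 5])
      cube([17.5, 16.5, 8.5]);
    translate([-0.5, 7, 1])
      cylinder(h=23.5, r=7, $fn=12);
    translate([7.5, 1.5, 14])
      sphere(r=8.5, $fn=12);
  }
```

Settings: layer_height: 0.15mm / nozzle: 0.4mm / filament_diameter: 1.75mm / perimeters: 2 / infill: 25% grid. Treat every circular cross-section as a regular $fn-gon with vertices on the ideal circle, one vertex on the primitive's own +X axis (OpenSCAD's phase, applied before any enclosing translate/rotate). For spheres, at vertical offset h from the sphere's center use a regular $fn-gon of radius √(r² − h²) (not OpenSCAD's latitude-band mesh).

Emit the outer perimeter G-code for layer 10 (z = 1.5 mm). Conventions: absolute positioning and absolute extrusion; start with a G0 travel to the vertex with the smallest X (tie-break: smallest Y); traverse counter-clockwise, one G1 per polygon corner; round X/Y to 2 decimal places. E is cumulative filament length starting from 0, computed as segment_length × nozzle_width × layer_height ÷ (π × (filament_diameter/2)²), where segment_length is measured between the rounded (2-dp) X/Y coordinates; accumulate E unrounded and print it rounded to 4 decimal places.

G0 X-13.53 Y1.90 Z1.50
G1 X-12.29 Y-1.51 E0.0905
G1 X-9.51 Y-3.84 E0.1810
G1 X-7.19 Y-4.25 E0.2398
G1 X-6.96 Y-4.88 E0.2565
G1 X-3.59 Y-7.70 E0.3661
G1 X0.74 Y-8.47 E0.4758
G1 X4.88 Y-6.96 E0.5857
G1 X7.70 Y-3.59 E0.6954
G1 X8.47 Y0.74 E0.8051
G1 X6.96 Y4.88 E0.9150
G1 X3.59 Y7.70 E1.0246
G1 X-0.74 Y8.47 E1.1343
G1 X-2.42 Y7.86 E1.1789
G1 X-3.60 Y8.85 E1.2173
G1 X-7.17 Y9.48 E1.3078
G1 X-10.57 Y8.24 E1.3980
G1 X-12.90 Y5.46 E1.4885
G1 X-13.53 Y1.90 E1.5787

At z = 1.5 mm: the r=8.5 cylinder gives a regular 12-gon of circumradius 8.5 (constant along its height); the cube at (14.5, 8.5) is not intersected at this z (z outside [5, 13.5]); the r=7 cylinder at (-0.5, 7) contributes a regular 12-gon of circumradius 7; the sphere at (7.5, 1.5) is absent (|z−center|=12.500 > r=8.5); Merging all regions: the regions partially overlap (shared area 76.84 mm²), so overlapping operands fuse into one piece — 1 connected region; (rotated 65° about Z; rotation is an isometry so areas/perimeters/island counts are preserved). The outline is a single polygon with 18 vertices. Extrusion per mm of travel: 0.4 × 0.15 / (π × 0.875²) = 0.024945. Accumulating E over each segment gives final E = 1.5787.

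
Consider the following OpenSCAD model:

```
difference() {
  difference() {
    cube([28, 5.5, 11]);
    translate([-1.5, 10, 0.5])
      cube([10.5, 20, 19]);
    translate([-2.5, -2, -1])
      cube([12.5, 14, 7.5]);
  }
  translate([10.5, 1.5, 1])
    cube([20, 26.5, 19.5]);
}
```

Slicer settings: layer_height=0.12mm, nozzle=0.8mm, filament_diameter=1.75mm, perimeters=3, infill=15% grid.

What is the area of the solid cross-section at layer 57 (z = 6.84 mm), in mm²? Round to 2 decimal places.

84.00 mm²

At z = 6.84 mm: the 28×5.5 cube contributes its full rectangle (area 154.00 mm²); the 10.5×20 cube at (-1.5, 10) contributes its full rectangle (area 210.00 mm²); the cube at (-2.5, -2) is absent (z outside [-1, 6.5]); After the difference (first − rest): starting from the 28×5.5 cube (154.00 mm²), the 10.5×20 cube at (-1.5, 10) misses the remaining region (no effect) — area = 154.00 mm²; the cube at (10.5, 1.5) (footprint 20×26.5) is included at this height (area 530.00 mm²); Taking the first minus the rest: starting from that combined region (154.00 mm²), the 20×26.5 cube at (10.5, 1.5) partially overlaps it — only the 70.00 mm² overlap (of its 530.00 mm²) is removed, clipping the outline — area = 84.00 mm². Overall, the cross-section is a single solid region. Net area = 84.00 mm².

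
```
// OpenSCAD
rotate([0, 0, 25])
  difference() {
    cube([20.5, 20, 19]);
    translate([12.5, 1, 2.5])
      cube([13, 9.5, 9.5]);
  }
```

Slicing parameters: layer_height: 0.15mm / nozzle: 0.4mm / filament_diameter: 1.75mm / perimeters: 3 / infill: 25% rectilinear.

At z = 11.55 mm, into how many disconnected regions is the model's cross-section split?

1

At z = 11.55 mm: the cube (footprint 20.5×20) is included at this height; the cube at (12.5, 1) (footprint 13×9.5) is included at this height; After the difference (first − rest): starting from the 20.5×20 cube, the 13×9.5 cube at (12.5, 1) partially overlaps it — only the 76.00 mm² overlap (of its 123.50 mm²) is removed, clipping the outline — 1 connected region; (whole slice rotated 25° about Z — lengths, areas and connectivity unchanged). The result has 1 disconnected region.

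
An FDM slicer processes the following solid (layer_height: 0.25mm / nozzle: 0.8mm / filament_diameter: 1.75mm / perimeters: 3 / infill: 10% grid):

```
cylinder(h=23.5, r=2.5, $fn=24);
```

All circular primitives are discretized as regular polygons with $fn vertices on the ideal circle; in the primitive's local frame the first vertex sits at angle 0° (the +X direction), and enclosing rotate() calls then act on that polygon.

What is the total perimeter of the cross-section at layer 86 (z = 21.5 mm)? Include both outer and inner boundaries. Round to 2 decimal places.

At z = 21.5 mm: the r=2.5 cylinder contributes a regular 24-gon of circumradius 2.5 (perimeter = 2·24·2.500·sin(180°/24) = 15.66 mm). Overall, the cross-section is a single solid region. Total boundary length (outer) = 15.66 mm.

15.66 mm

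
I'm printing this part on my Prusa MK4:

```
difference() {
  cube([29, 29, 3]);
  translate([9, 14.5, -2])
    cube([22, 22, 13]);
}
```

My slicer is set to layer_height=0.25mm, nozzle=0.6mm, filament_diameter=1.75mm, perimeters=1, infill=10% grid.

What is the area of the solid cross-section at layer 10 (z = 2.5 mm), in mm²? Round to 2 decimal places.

551.00 mm²

At z = 2.5 mm: the 29×29 cube contributes its full rectangle (area 841.00 mm²); the cube at (9, 14.5) (footprint 22×22) is included at this height (area 484.00 mm²); Subtracting the remaining from the first: starting from the 29×29 cube (841.00 mm²), the 22×22 cube at (9, 14.5) partially overlaps it — only the 290.00 mm² overlap (of its 484.00 mm²) is removed, clipping the outline — area = 551.00 mm². Overall, the cross-section is a single solid region. Net area = 551.00 mm².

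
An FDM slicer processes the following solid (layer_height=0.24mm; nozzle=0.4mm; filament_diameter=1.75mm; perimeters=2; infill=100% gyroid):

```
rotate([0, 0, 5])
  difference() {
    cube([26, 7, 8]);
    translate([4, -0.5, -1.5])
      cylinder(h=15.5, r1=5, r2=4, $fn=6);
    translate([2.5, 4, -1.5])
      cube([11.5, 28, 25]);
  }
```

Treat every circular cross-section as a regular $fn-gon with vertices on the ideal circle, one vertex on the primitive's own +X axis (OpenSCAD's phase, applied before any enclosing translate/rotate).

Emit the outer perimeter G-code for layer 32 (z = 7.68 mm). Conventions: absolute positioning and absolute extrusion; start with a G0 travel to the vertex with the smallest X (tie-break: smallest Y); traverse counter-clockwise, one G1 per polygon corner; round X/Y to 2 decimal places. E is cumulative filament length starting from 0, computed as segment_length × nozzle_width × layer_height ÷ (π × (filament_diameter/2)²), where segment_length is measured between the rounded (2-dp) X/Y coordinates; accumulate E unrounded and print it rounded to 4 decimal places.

G0 X-0.61 Y6.97 Z7.68
G1 X-0.02 Y0.21 E0.2708
G1 X1.50 Y3.46 E0.4140
G1 X5.89 Y3.85 E0.5899
G1 X8.09 Y0.71 E0.7430
G1 X25.90 Y2.27 E1.4565
G1 X25.29 Y9.24 E1.7358
G1 X13.34 Y8.19 E2.2146
G1 X13.60 Y5.20 E2.3343
G1 X2.14 Y4.20 E2.7935
G1 X1.88 Y7.19 E2.9133
G1 X-0.61 Y6.97 E3.0130

At z = 7.68 mm: the cube is present — its section is the full 26×7 rectangle; the cone at (4, -0.5): at t=0.592 of its height the radius interpolates to r₁+(r₂−r₁)t = 4.408, giving a regular 6-gon of that circumradius; the cube at (2.5, 4) is present — its section is the full 11.5×28 rectangle; Subtracting the remaining from the first: starting from the 26×7 cube, the cone at (4, -0.5) partially overlaps it — only the 20.96 mm² overlap (of its 50.48 mm²) is removed, clipping the outline; the 11.5×28 cube at (2.5, 4) partially overlaps it — only the 34.50 mm² overlap (of its 322.00 mm²) is removed, clipping the outline — 1 connected region; (whole slice rotated 5° about Z — lengths, areas and connectivity unchanged). The outline is a single polygon with 11 vertices. Extrusion per mm of travel: 0.4 × 0.24 / (π × 0.875²) = 0.039912. Accumulating E over each segment gives final E = 3.0130.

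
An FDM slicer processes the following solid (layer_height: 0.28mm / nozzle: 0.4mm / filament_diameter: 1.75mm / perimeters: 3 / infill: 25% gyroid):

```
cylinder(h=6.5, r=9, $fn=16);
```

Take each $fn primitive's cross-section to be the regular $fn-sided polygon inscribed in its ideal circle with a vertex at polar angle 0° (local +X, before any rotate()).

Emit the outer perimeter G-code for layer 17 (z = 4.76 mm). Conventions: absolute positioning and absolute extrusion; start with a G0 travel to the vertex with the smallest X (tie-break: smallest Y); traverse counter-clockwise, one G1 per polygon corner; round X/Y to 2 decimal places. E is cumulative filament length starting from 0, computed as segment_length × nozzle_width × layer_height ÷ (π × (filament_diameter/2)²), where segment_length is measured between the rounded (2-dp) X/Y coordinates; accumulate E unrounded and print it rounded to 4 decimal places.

G0 X-9.00 Y0.00 Z4.76
G1 X-8.31 Y-3.44 E0.1634
G1 X-6.36 Y-6.36 E0.3269
G1 X-3.44 Y-8.31 E0.4904
G1 X0.00 Y-9.00 E0.6537
G1 X3.44 Y-8.31 E0.8171
G1 X6.36 Y-6.36 E0.9806
G1 X8.31 Y-3.44 E1.1441
G1 X9.00 Y0.00 E1.3075
G1 X8.31 Y3.44 E1.4709
G1 X6.36 Y6.36 E1.6343
G1 X3.44 Y8.31 E1.7978
G1 X0.00 Y9.00 E1.9612
G1 X-3.44 Y8.31 E2.1246
G1 X-6.36 Y6.36 E2.2881
G1 X-8.31 Y3.44 E2.4516
G1 X-9.00 Y0.00 E2.6150

At z = 4.76 mm: the cylinder: section is a regular 16-gon, circumradius r=9. The outline is a single polygon with 16 vertices. Extrusion per mm of travel: 0.4 × 0.28 / (π × 0.875²) = 0.046564. Accumulating E over each segment gives final E = 2.6150.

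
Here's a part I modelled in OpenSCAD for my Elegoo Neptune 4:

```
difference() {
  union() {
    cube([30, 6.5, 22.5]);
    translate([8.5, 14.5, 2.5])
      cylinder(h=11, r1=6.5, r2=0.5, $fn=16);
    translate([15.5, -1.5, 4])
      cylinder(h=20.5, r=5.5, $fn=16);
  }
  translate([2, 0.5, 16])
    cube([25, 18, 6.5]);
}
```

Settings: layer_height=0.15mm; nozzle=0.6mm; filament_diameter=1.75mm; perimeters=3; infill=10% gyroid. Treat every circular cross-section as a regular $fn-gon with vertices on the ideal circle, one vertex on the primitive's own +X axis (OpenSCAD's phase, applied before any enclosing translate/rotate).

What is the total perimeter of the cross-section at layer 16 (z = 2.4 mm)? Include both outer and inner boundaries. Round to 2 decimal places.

73.00 mm

At z = 2.4 mm: the cube is present — its section is the full 30×6.5 rectangle (perimeter 73.00 mm); the cone at (8.5, 14.5) is not intersected at this z (z outside [2.5, 13.5]); the cylinder at (15.5, -1.5) does not reach this height (z outside [4, 24.5]); Merging all regions: only the 30×6.5 cube is present, so the union is just that shape — boundary = 73.00 mm; the cube at (2, 0.5) does not reach this height (z outside [16, 22.5]); Subtracting the remaining from the first: none of the subtracted shapes is present at this height, so that combined region is unchanged — boundary = 73.00 mm. Overall, the cross-section is a single solid region. Total boundary length (outer) = 73.00 mm.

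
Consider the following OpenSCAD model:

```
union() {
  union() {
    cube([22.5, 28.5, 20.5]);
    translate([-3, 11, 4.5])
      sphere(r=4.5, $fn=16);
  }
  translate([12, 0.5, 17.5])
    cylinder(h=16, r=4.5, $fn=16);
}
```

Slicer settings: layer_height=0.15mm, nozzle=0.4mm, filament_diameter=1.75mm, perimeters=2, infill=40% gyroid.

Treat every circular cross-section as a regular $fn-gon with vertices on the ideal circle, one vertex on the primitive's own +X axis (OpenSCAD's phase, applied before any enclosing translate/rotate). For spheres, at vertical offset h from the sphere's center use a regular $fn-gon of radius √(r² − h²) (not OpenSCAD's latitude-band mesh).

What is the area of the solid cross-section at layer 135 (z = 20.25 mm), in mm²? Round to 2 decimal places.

667.80 mm²

At z = 20.25 mm: the 22.5×28.5 cube contributes its full rectangle (area 641.25 mm²); the sphere at (-3, 11) does not reach this height (|z−center|=15.750 > r=4.5); Taking the union: only the 22.5×28.5 cube is present, so the union is just that shape — area = 641.25 mm²; the cylinder at (12, 0.5): section is a regular 16-gon, circumradius r=4.5 (area = (16/2)·4.500²·sin(360°/16) = 61.99 mm²); Taking the union: the regions partially overlap — summed areas 703.24 mm² minus the doubly-counted overlap 35.45 mm² gives 667.80 mm² — area = 667.80 mm². Overall, the cross-section is a single solid region. Net area = 667.80 mm².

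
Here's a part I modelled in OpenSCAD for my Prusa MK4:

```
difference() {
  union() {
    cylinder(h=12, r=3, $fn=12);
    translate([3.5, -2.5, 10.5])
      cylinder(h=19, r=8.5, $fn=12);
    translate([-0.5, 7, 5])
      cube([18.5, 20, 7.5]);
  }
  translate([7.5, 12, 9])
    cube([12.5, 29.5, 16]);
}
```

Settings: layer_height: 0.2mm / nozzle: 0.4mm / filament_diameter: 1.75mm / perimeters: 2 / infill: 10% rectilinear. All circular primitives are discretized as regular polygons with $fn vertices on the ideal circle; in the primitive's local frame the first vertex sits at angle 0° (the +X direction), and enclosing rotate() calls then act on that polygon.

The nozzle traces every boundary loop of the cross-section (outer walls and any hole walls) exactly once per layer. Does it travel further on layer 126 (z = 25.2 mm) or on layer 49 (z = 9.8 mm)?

Layer 126 (z = 25.2): the cylinder is not intersected at this z (z outside [0, 12]); the r=8.5 cylinder at (3.5, -2.5) contributes a regular 12-gon of circumradius 8.5 (perimeter = 2·12·8.500·sin(180°/12) = 52.80 mm); the cube at (-0.5, 7) is absent (z outside [5, 12.5]); Taking the union: only the r=8.5 cylinder at (3.5, -2.5) is present, so the union is just that shape — boundary = 52.80 mm; the cube at (7.5, 12) does not reach this height (z outside [9, 25]); Subtracting the remaining from the first: none of the subtracted shapes is present at this height, so the result so far is unchanged — boundary = 52.80 mm. So its perimeter = 52.80 mm. Layer 49 (z = 9.8): the r=3 cylinder contributes a regular 12-gon of circumradius 3 (perimeter = 2·12·3.000·sin(180°/12) = 18.63 mm); the cylinder at (3.5, -2.5) is absent (z outside [10.5, 29.5]); the cube at (-0.5, 7) (footprint 18.5×20) is included at this height (perimeter 77.00 mm); Merging all regions: the 2 present regions are separate (no shared area or edge), so areas and boundary lengths simply add and each stays a separate island — boundary = 95.63 mm; the 12.5×29.5 cube at (7.5, 12) contributes its full rectangle (perimeter 84.00 mm); Subtracting the remaining from the first: starting from the result so far, the 12.5×29.5 cube at (7.5, 12) partially overlaps it — only the 157.50 mm² overlap (of its 368.75 mm²) is removed, clipping the outline — boundary = 95.63 mm. So its perimeter = 95.63 mm. Layer 49 is larger (95.63 vs 52.80 mm).

layer 49 (z = 9.8 mm)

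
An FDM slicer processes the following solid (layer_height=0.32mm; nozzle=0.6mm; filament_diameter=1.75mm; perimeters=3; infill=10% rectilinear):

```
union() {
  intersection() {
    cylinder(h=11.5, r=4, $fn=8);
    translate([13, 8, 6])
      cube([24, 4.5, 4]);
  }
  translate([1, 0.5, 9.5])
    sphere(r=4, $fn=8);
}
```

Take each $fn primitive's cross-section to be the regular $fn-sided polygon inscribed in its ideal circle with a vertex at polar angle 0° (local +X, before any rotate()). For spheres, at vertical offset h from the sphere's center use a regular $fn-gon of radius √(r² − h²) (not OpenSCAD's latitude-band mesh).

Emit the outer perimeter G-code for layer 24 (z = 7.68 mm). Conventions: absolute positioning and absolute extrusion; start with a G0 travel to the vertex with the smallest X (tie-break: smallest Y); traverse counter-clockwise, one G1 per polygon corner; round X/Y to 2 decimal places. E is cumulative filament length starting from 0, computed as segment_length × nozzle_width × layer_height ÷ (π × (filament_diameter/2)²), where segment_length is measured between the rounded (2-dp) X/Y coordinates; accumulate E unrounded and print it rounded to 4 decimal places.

At z = 7.68 mm: the r=4 cylinder contributes a regular 8-gon of circumradius 4; the cube at (13, 8) is present — its section is the full 24×4.5 rectangle; After intersecting: the 24×4.5 cube at (13, 8) does not overlap the r=4 cylinder (empty) — nothing remains; the r=4 sphere at (1, 0.5) slices to a regular 8-gon of circumradius 3.562 (√(r²−h²) with h=1.82 from center); Combining (union): only the r=4 sphere at (1, 0.5) is present, so the union is just that shape — 1 connected region. The outline is a single polygon with 8 vertices. Extrusion per mm of travel: 0.6 × 0.32 / (π × 0.875²) = 0.079824. Accumulating E over each segment gives final E = 1.7409.

G0 X-2.56 Y0.50 Z7.68
G1 X-1.52 Y-2.02 E0.2176
G1 X1.00 Y-3.06 E0.4352
G1 X3.52 Y-2.02 E0.6528
G1 X4.56 Y0.50 E0.8705
G1 X3.52 Y3.02 E1.0881
G1 X1.00 Y4.06 E1.3057
G1 X-1.52 Y3.02 E1.5233
G1 X-2.56 Y0.50 E1.7409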